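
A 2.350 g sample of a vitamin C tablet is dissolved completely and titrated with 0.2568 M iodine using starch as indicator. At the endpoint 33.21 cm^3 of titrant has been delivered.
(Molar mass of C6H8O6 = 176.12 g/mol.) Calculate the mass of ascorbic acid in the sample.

1.502 g

C6H8O6 + I2 → C6H6O6 + 2 HI
n(I2) = 0.03321 L × 0.2568 mol/L = 8.528 × 10^-3 mol
n(C6H8O6) = 8.528 × 10^-3 mol (1:1 ratio)
mass of C6H8O6 = 8.528 × 10^-3 × 176.12 g/mol = 1.502 g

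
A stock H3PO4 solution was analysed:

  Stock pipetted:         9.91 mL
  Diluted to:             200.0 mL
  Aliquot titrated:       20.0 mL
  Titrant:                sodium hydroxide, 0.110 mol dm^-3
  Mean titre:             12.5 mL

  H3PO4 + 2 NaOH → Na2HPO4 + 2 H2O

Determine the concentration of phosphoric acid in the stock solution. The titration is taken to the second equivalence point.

n(NaOH) = 0.0125 × 0.110 = 1.38 × 10^-3 mol
From the 1:2 ratio, n(H3PO4) in the aliquot = 1/2 × 1.38 × 10^-3 = 6.87 × 10^-4 mol
[H3PO4]_dilute = 6.87 × 10^-4 / 0.0200 = 0.0344 mol/L
Dilution factor = 200.0 / 9.91 = 20.18
[H3PO4]_stock = 0.0344 × 20.18 = 0.694 mol/L

0.694 mol/L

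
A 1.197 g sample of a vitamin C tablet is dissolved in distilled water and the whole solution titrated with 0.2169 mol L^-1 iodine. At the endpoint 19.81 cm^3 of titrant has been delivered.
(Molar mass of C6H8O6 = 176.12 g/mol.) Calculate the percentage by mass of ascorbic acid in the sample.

63.22 %

C6H8O6 + I2 → C6H6O6 + 2 HI
n(I2) = 0.01981 L × 0.2169 mol/L = 4.297 × 10^-3 mol
n(C6H8O6) = 4.297 × 10^-3 mol (1:1 ratio)
mass of C6H8O6 = 4.297 × 10^-3 × 176.12 g/mol = 0.7568 g
% C6H8O6 = 0.7568 / 1.197 × 100 = 63.22 %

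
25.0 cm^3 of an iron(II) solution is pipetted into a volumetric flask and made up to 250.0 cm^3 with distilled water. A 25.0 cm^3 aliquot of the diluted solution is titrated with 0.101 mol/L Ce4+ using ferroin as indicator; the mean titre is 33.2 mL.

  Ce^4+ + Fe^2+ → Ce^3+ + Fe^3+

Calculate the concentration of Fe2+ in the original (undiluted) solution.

1.34 mol/L

n(Ce4+) = 0.0332 × 0.101 = 3.35 × 10^-3 mol
n(Fe2+) in the aliquot = 3.35 × 10^-3 mol (1:1 ratio)
[Fe2+]_dilute = 3.35 × 10^-3 / 0.0250 = 0.134 mol/L
Dilution factor = 250.0 / 25.0 = 10.00
[Fe2+]_stock = 0.134 × 10.00 = 1.34 mol/L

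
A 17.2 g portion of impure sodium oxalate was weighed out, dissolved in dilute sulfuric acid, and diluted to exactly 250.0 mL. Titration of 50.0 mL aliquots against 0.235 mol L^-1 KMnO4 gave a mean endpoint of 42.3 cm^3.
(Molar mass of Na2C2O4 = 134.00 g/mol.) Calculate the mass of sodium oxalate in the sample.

2 MnO4^- + 5 C2O4^2- + 16 H^+ → 2 Mn^2+ + 10 CO2 + 8 H2O
n(KMnO4) per titration = 0.0423 × 0.235 = 9.94 × 10^-3 mol
From the 5:2 ratio, n(Na2C2O4) in each aliquot = 5/2 × 9.94 × 10^-3 = 0.0249 mol
n(Na2C2O4) in the whole flask = 0.0249 × 250.0/50.0 = 0.124 mol
mass of Na2C2O4 = 0.124 × 134.00 = 16.7 g

16.7 g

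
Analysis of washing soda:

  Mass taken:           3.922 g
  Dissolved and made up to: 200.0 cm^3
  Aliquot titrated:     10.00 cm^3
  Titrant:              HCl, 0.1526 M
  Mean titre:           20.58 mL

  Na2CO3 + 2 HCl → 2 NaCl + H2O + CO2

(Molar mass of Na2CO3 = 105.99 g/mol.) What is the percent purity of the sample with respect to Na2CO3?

84.87 %

n(HCl) per titration = 0.02058 × 0.1526 = 3.141 × 10^-3 mol
From the 1:2 ratio, n(Na2CO3) in each aliquot = 1/2 × 3.141 × 10^-3 = 1.570 × 10^-3 mol
n(Na2CO3) in the whole flask = 1.570 × 10^-3 × 200.0/10.00 = 0.03141 mol
mass of Na2CO3 = 0.03141 × 105.99 = 3.329 g
% Na2CO3 = 3.329 / 3.922 × 100 = 84.87 %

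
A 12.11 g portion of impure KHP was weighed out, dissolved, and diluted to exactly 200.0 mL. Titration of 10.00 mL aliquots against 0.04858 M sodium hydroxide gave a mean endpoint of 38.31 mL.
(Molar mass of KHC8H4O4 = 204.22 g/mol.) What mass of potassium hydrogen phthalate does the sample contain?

KHC8H4O4 + NaOH → KNaC8H4O4 + H2O
n(NaOH) per titration = 0.03831 × 0.04858 = 1.861 × 10^-3 mol
n(KHC8H4O4) in each aliquot = 1.861 × 10^-3 mol (1:1 ratio)
n(KHC8H4O4) in the whole flask = 1.861 × 10^-3 × 200.0/10.00 = 0.03722 mol
mass of KHC8H4O4 = 0.03722 × 204.22 = 7.601 g

7.601 g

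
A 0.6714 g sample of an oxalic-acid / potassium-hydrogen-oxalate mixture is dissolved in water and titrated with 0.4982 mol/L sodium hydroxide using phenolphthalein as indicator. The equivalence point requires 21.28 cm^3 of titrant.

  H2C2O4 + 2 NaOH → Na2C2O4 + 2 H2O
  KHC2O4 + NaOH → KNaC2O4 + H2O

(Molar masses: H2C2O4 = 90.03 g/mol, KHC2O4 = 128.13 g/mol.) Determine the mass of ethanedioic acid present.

n(NaOH) = 0.02128 × 0.4982 = 0.01060 mol
Let x = n(H2C2O4), y = n(KHC2O4).
Titrant: 2x + 1y = 0.01060;  mass: 90.03x + 128.13y = 0.6714
Solving, x = 4.133 × 10^-3 mol, y = 2.336 × 10^-3 mol
mass of H2C2O4 = 4.133 × 10^-3 × 90.03 = 0.3721 g

0.3721 g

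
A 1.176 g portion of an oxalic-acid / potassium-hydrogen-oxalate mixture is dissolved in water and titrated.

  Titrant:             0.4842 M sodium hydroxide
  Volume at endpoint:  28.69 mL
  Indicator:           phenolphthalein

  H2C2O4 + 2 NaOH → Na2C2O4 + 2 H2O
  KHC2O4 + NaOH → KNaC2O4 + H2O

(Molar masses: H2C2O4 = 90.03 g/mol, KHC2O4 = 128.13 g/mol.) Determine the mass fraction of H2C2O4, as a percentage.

27.81 %

n(NaOH) = 0.02869 × 0.4842 = 0.01389 mol
Let x = n(H2C2O4), y = n(KHC2O4).
Titrant: 2x + 1y = 0.01389;  mass: 90.03x + 128.13y = 1.176
Solving, x = 3.633 × 10^-3 mol, y = 6.625 × 10^-3 mol
mass of H2C2O4 = 3.633 × 10^-3 × 90.03 = 0.3271 g
% H2C2O4 = 0.3271 / 1.176 × 100 = 27.81 %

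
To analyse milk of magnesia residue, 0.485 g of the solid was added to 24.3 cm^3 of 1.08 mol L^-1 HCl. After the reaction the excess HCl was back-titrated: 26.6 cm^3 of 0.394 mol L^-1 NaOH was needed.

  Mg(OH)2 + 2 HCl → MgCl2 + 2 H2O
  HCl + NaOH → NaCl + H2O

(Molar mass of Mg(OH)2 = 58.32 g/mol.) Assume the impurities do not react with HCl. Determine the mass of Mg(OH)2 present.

n(HCl) added = 0.0243 × 1.08 = 0.0262 mol
n(NaOH) used in back-titration = 0.0266 × 0.394 = 0.0105 mol
n(HCl) left over = 0.0105 mol (1:1 ratio)
n(HCl) consumed by analyte = 0.0262 − 0.0105 = 0.0158 mol
From the 1:2 ratio, n(Mg(OH)2) = 1/2 × 0.0158 = 7.88 × 10^-3 mol
mass of Mg(OH)2 = 7.88 × 10^-3 × 58.32 = 0.460 g

0.460 g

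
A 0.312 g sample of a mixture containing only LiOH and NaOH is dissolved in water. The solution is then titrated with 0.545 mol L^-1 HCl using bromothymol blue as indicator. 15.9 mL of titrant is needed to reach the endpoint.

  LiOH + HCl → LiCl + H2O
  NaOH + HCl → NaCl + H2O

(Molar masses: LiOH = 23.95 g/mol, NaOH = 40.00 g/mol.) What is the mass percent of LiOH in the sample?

n(HCl) = 0.0159 × 0.545 = 8.67 × 10^-3 mol
Let x = n(LiOH), y = n(NaOH).
Titrant: 1x + 1y = 8.67 × 10^-3;  mass: 23.95x + 40.00y = 0.312
Solving, x = 2.16 × 10^-3 mol, y = 6.51 × 10^-3 mol
mass of LiOH = 2.16 × 10^-3 × 23.95 = 0.0517 g
% LiOH = 0.0517 / 0.312 × 100 = 16.6 %

16.6 %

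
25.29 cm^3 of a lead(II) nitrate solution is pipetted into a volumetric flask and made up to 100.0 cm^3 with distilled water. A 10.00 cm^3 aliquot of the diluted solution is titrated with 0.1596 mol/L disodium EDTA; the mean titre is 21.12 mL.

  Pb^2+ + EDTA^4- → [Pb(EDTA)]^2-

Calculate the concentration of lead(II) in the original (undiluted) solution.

n(EDTA) = 0.02112 × 0.1596 = 3.371 × 10^-3 mol
n(Pb2+) in the aliquot = 3.371 × 10^-3 mol (1:1 ratio)
[Pb2+]_dilute = 3.371 × 10^-3 / 0.01000 = 0.3371 mol/L
Dilution factor = 100.0 / 25.29 = 3.954
[Pb2+]_stock = 0.3371 × 3.954 = 1.333 mol/L

1.333 mol/L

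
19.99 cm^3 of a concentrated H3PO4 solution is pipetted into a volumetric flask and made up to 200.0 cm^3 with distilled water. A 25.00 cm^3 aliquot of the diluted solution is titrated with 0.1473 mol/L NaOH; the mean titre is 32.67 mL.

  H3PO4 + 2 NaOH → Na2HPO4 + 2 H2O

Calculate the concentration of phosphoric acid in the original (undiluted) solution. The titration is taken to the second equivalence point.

n(NaOH) = 0.03267 × 0.1473 = 4.812 × 10^-3 mol
From the 1:2 ratio, n(H3PO4) in the aliquot = 1/2 × 4.812 × 10^-3 = 2.406 × 10^-3 mol
[H3PO4]_dilute = 2.406 × 10^-3 / 0.02500 = 0.09625 mol/L
Dilution factor = 200.0 / 19.99 = 10.01
[H3PO4]_stock = 0.09625 × 10.01 = 0.9629 mol/L

0.9629 mol/L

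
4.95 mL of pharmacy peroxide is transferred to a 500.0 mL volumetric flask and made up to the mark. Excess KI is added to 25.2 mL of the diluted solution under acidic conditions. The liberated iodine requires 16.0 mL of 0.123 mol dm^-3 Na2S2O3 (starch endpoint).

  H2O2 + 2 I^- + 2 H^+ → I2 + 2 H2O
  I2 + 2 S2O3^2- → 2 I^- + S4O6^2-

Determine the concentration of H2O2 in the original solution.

3.94 mol/L

n(S2O3^2-) = 0.0160 × 0.123 = 1.97 × 10^-3 mol
n(I2) = n(S2O3^2-)/2 = 9.84 × 10^-4 mol
n(H2O2) in the aliquot = 9.84 × 10^-4 mol (1:1 ratio)
[H2O2]_dilute = 9.84 × 10^-4 / 0.0252 = 0.0390 mol/L
[H2O2]_original = 0.0390 × 500.0/4.95 = 3.94 mol/L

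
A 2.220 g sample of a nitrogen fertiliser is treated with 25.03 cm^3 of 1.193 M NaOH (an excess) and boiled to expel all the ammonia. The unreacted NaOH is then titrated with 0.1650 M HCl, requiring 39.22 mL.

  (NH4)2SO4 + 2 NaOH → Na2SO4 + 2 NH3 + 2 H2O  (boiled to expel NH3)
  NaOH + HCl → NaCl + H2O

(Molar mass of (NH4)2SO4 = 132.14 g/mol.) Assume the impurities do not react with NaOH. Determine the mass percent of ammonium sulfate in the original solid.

69.61 %

n(NaOH) added = 0.02503 × 1.193 = 0.02986 mol
n(HCl) used in back-titration = 0.03922 × 0.1650 = 6.471 × 10^-3 mol
n(NaOH) left over = 6.471 × 10^-3 mol (1:1 ratio)
n(NaOH) consumed by analyte = 0.02986 − 6.471 × 10^-3 = 0.02339 mol
From the 1:2 ratio, n((NH4)2SO4) = 1/2 × 0.02339 = 0.01169 mol
mass of (NH4)2SO4 = 0.01169 × 132.14 = 1.545 g
% (NH4)2SO4 = 1.545 / 2.220 × 100 = 69.61 %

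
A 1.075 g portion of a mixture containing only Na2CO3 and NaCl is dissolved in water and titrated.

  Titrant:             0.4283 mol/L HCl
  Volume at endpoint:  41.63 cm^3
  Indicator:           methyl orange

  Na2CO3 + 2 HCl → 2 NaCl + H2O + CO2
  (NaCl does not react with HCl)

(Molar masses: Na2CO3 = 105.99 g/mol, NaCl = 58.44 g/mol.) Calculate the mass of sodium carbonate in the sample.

0.9449 g

n(HCl) = 0.04163 × 0.4283 = 0.01783 mol
Let x = n(Na2CO3), y = n(NaCl).
Titrant: 2x = 0.01783;  mass: 105.99x + 58.44y = 1.075
Solving, x = 8.915 × 10^-3 mol, y = 2.226 × 10^-3 mol
mass of Na2CO3 = 8.915 × 10^-3 × 105.99 = 0.9449 g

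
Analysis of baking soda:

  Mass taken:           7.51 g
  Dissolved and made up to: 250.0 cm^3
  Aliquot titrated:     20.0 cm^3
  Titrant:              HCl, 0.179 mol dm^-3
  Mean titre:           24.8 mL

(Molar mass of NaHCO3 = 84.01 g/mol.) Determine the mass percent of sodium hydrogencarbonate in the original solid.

NaHCO3 + HCl → NaCl + H2O + CO2
n(HCl) per titration = 0.0248 × 0.179 = 4.44 × 10^-3 mol
n(NaHCO3) in each aliquot = 4.44 × 10^-3 mol (1:1 ratio)
n(NaHCO3) in the whole flask = 4.44 × 10^-3 × 250.0/20.0 = 0.0555 mol
mass of NaHCO3 = 0.0555 × 84.01 = 4.66 g
% NaHCO3 = 4.66 / 7.51 × 100 = 62.1 %

62.1 %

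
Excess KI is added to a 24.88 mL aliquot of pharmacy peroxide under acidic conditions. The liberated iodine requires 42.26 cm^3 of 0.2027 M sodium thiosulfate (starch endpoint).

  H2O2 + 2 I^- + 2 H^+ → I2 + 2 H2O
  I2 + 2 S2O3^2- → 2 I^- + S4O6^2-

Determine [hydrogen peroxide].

n(S2O3^2-) = 0.04226 × 0.2027 = 8.566 × 10^-3 mol
n(I2) = n(S2O3^2-)/2 = 4.283 × 10^-3 mol
n(H2O2) in the aliquot = 4.283 × 10^-3 mol (1:1 ratio)
[H2O2] = 4.283 × 10^-3 / 0.02488 = 0.1721 mol/L

0.1721 M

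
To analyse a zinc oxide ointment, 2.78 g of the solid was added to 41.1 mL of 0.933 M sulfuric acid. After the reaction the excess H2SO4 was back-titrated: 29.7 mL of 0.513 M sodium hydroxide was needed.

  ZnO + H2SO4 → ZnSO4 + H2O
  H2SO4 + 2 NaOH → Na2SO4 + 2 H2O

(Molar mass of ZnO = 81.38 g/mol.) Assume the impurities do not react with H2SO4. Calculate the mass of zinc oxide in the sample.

n(H2SO4) added = 0.0411 × 0.933 = 0.0383 mol
n(NaOH) used in back-titration = 0.0297 × 0.513 = 0.0152 mol
From the 1:2 ratio, n(H2SO4) left over = 1/2 × 0.0152 = 7.62 × 10^-3 mol
n(H2SO4) consumed by analyte = 0.0383 − 7.62 × 10^-3 = 0.0307 mol
n(ZnO) = 0.0307 mol (1:1 ratio)
mass of ZnO = 0.0307 × 81.38 = 2.50 g

2.50 g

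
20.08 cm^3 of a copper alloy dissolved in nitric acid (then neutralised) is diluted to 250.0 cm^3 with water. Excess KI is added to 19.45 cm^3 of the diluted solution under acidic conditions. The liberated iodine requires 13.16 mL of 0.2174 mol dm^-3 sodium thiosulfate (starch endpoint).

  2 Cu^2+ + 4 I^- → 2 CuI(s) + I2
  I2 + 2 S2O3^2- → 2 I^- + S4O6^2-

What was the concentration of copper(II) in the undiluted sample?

1.831 mol/L

n(S2O3^2-) = 0.01316 × 0.2174 = 2.861 × 10^-3 mol
n(I2) = n(S2O3^2-)/2 = 1.430 × 10^-3 mol
From the 2:1 ratio, n(Cu2+) in the aliquot = 2/1 × 1.430 × 10^-3 = 2.861 × 10^-3 mol
[Cu2+]_dilute = 2.861 × 10^-3 / 0.01945 = 0.1471 mol/L
[Cu2+]_original = 0.1471 × 250.0/20.08 = 1.831 mol/L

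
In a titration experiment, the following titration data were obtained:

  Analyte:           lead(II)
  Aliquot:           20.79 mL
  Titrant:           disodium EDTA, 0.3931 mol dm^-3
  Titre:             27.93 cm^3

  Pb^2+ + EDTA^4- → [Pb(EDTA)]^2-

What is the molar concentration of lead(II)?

n(EDTA) = 0.02793 L × 0.3931 mol/L = 0.01098 mol
n(Pb2+) = 0.01098 mol (1:1 mole ratio)
[Pb2+] = 0.01098 mol / 0.02079 L = 0.5281 mol/L

0.5281 mol/L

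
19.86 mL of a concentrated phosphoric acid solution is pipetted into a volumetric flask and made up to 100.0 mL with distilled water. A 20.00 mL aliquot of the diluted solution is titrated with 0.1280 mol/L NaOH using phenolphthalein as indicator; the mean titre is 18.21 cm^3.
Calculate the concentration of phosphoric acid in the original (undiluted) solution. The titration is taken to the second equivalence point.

0.2934 mol/L

H3PO4 + 2 NaOH → Na2HPO4 + 2 H2O
n(NaOH) = 0.01821 × 0.1280 = 2.331 × 10^-3 mol
From the 1:2 ratio, n(H3PO4) in the aliquot = 1/2 × 2.331 × 10^-3 = 1.165 × 10^-3 mol
[H3PO4]_dilute = 1.165 × 10^-3 / 0.02000 = 0.05827 mol/L
Dilution factor = 100.0 / 19.86 = 5.035
[H3PO4]_stock = 0.05827 × 5.035 = 0.2934 mol/L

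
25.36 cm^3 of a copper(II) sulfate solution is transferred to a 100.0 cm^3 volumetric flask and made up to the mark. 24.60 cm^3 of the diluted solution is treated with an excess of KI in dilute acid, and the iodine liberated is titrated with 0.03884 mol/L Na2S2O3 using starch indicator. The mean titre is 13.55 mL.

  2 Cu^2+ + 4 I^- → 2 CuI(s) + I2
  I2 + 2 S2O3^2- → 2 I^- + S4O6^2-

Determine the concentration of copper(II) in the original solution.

n(S2O3^2-) = 0.01355 × 0.03884 = 5.263 × 10^-4 mol
n(I2) = n(S2O3^2-)/2 = 2.631 × 10^-4 mol
From the 2:1 ratio, n(Cu2+) in the aliquot = 2/1 × 2.631 × 10^-4 = 5.263 × 10^-4 mol
[Cu2+]_dilute = 5.263 × 10^-4 / 0.02460 = 0.02139 mol/L
[Cu2+]_original = 0.02139 × 100.0/25.36 = 0.08436 mol/L

0.08436 mol/L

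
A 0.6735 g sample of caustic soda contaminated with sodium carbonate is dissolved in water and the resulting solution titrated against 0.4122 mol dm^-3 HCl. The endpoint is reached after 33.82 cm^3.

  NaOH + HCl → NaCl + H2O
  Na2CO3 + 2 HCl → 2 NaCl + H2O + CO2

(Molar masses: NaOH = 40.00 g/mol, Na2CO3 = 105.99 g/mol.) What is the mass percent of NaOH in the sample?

n(HCl) = 0.03382 × 0.4122 = 0.01394 mol
Let x = n(NaOH), y = n(Na2CO3).
Titrant: 1x + 2y = 0.01394;  mass: 40.00x + 105.99y = 0.6735
Solving, x = 5.024 × 10^-3 mol, y = 4.458 × 10^-3 mol
mass of NaOH = 5.024 × 10^-3 × 40.00 = 0.2009 g
% NaOH = 0.2009 / 0.6735 × 100 = 29.84 %

29.84 %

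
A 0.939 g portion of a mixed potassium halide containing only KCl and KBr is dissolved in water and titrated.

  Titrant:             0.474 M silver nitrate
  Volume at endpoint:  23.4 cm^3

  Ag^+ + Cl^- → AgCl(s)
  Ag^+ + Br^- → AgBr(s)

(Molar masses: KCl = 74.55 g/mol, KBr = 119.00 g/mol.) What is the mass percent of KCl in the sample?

n(AgNO3) = 0.0234 × 0.474 = 0.0111 mol
Let x = n(KCl), y = n(KBr).
Titrant: 1x + 1y = 0.0111;  mass: 74.55x + 119.00y = 0.939
Solving, x = 8.57 × 10^-3 mol, y = 2.52 × 10^-3 mol
mass of KCl = 8.57 × 10^-3 × 74.55 = 0.639 g
% KCl = 0.639 / 0.939 × 100 = 68.0 %

68.0 %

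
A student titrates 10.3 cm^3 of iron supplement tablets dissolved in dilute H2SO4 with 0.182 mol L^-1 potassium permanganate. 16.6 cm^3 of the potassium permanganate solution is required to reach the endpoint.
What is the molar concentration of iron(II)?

1.47 mol/L

MnO4^- + 5 Fe^2+ + 8 H^+ → Mn^2+ + 5 Fe^3+ + 4 H2O
n(KMnO4) = 0.0166 L × 0.182 mol/L = 3.02 × 10^-3 mol
From the 5:1 mole ratio, n(Fe2+) = 5/1 × 3.02 × 10^-3 = 0.0151 mol
[Fe2+] = 0.0151 mol / 0.0103 L = 1.47 mol/L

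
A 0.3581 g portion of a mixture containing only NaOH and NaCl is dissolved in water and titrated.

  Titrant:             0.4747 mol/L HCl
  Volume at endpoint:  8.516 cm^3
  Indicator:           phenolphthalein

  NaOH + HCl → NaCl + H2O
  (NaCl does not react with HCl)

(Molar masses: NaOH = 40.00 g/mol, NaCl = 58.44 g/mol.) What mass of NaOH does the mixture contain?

n(HCl) = 0.008516 × 0.4747 = 4.043 × 10^-3 mol
Let x = n(NaOH), y = n(NaCl).
Titrant: 1x = 4.043 × 10^-3;  mass: 40.00x + 58.44y = 0.3581
Solving, x = 4.043 × 10^-3 mol, y = 3.361 × 10^-3 mol
mass of NaOH = 4.043 × 10^-3 × 40.00 = 0.1617 g

0.1617 g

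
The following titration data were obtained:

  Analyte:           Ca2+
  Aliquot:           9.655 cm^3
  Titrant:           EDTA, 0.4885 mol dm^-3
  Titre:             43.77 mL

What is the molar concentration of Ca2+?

2.215 mol/L

Ca^2+ + EDTA^4- → [Ca(EDTA)]^2-
n(EDTA) = 0.04377 L × 0.4885 mol/L = 0.02138 mol
n(Ca2+) = 0.02138 mol (1:1 mole ratio)
[Ca2+] = 0.02138 mol / 0.009655 L = 2.215 mol/L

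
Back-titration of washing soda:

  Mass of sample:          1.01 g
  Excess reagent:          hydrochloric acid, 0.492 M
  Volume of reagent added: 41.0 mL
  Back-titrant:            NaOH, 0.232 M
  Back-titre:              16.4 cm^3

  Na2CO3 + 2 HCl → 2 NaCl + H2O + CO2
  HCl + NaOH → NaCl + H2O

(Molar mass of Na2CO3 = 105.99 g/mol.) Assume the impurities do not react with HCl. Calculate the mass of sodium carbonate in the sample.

0.867 g

n(HCl) added = 0.0410 × 0.492 = 0.0202 mol
n(NaOH) used in back-titration = 0.0164 × 0.232 = 3.80 × 10^-3 mol
n(HCl) left over = 3.80 × 10^-3 mol (1:1 ratio)
n(HCl) consumed by analyte = 0.0202 − 3.80 × 10^-3 = 0.0164 mol
From the 1:2 ratio, n(Na2CO3) = 1/2 × 0.0164 = 8.18 × 10^-3 mol
mass of Na2CO3 = 8.18 × 10^-3 × 105.99 = 0.867 g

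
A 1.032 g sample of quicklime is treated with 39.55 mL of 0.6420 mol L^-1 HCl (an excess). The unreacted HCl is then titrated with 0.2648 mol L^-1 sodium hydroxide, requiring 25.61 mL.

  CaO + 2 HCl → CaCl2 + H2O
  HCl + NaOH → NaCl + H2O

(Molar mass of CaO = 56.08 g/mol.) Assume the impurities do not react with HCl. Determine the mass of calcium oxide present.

0.5218 g

n(HCl) added = 0.03955 × 0.6420 = 0.02539 mol
n(NaOH) used in back-titration = 0.02561 × 0.2648 = 6.782 × 10^-3 mol
n(HCl) left over = 6.782 × 10^-3 mol (1:1 ratio)
n(HCl) consumed by analyte = 0.02539 − 6.782 × 10^-3 = 0.01861 mol
From the 1:2 ratio, n(CaO) = 1/2 × 0.01861 = 9.305 × 10^-3 mol
mass of CaO = 9.305 × 10^-3 × 56.08 = 0.5218 g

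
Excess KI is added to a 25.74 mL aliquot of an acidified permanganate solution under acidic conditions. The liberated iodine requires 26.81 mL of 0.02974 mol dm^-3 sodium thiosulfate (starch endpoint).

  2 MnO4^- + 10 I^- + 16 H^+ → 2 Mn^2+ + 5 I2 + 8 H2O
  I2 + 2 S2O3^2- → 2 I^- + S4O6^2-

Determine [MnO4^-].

n(S2O3^2-) = 0.02681 × 0.02974 = 7.973 × 10^-4 mol
n(I2) = n(S2O3^2-)/2 = 3.987 × 10^-4 mol
From the 2:5 ratio, n(MnO4^-) in the aliquot = 2/5 × 3.987 × 10^-4 = 1.595 × 10^-4 mol
[MnO4^-] = 1.595 × 10^-4 / 0.02574 = 0.006195 mol/L

0.006195 mol/L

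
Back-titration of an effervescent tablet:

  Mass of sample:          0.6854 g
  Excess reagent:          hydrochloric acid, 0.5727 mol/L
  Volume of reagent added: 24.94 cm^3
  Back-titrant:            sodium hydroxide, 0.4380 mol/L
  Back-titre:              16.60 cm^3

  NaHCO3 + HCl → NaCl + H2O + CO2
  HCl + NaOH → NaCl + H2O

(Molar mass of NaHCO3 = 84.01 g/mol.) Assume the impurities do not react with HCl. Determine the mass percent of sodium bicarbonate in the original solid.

85.95 %

n(HCl) added = 0.02494 × 0.5727 = 0.01428 mol
n(NaOH) used in back-titration = 0.01660 × 0.4380 = 7.271 × 10^-3 mol
n(HCl) left over = 7.271 × 10^-3 mol (1:1 ratio)
n(HCl) consumed by analyte = 0.01428 − 7.271 × 10^-3 = 7.012 × 10^-3 mol
n(NaHCO3) = 7.012 × 10^-3 mol (1:1 ratio)
mass of NaHCO3 = 7.012 × 10^-3 × 84.01 = 0.5891 g
% NaHCO3 = 0.5891 / 0.6854 × 100 = 85.95 %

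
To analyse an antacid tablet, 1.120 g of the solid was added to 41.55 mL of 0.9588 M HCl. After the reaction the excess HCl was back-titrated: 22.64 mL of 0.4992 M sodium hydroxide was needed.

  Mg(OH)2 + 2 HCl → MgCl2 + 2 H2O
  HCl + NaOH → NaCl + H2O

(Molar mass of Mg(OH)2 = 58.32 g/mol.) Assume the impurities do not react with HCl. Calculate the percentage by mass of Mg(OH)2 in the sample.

74.30 %

n(HCl) added = 0.04155 × 0.9588 = 0.03984 mol
n(NaOH) used in back-titration = 0.02264 × 0.4992 = 0.01130 mol
n(HCl) left over = 0.01130 mol (1:1 ratio)
n(HCl) consumed by analyte = 0.03984 − 0.01130 = 0.02854 mol
From the 1:2 ratio, n(Mg(OH)2) = 1/2 × 0.02854 = 0.01427 mol
mass of Mg(OH)2 = 0.01427 × 58.32 = 0.8321 g
% Mg(OH)2 = 0.8321 / 1.120 × 100 = 74.30 %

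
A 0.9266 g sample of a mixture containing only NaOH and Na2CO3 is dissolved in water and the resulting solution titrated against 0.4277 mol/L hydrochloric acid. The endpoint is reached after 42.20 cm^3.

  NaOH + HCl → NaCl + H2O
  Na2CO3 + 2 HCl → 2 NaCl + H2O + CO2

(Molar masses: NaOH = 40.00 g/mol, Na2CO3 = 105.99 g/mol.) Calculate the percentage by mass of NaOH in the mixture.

n(HCl) = 0.04220 × 0.4277 = 0.01805 mol
Let x = n(NaOH), y = n(Na2CO3).
Titrant: 1x + 2y = 0.01805;  mass: 40.00x + 105.99y = 0.9266
Solving, x = 2.301 × 10^-3 mol, y = 7.874 × 10^-3 mol
mass of NaOH = 2.301 × 10^-3 × 40.00 = 0.09205 g
% NaOH = 0.09205 / 0.9266 × 100 = 9.934 %

9.934 %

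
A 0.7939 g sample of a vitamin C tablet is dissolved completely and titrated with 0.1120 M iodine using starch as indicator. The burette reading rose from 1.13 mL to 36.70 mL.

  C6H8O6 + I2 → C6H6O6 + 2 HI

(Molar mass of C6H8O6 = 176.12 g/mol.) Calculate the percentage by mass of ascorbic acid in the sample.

n(I2) = 0.03557 L × 0.1120 mol/L = 3.984 × 10^-3 mol
n(C6H8O6) = 3.984 × 10^-3 mol (1:1 ratio)
mass of C6H8O6 = 3.984 × 10^-3 × 176.12 g/mol = 0.7016 g
% C6H8O6 = 0.7016 / 0.7939 × 100 = 88.38 %

88.38 %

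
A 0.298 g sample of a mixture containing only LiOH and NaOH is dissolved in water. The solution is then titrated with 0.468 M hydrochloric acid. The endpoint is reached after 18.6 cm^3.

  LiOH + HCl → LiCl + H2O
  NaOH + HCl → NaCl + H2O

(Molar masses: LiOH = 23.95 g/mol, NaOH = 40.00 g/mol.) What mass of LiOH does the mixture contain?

0.0749 g

n(HCl) = 0.0186 × 0.468 = 8.70 × 10^-3 mol
Let x = n(LiOH), y = n(NaOH).
Titrant: 1x + 1y = 8.70 × 10^-3;  mass: 23.95x + 40.00y = 0.298
Solving, x = 3.13 × 10^-3 mol, y = 5.58 × 10^-3 mol
mass of LiOH = 3.13 × 10^-3 × 23.95 = 0.0749 g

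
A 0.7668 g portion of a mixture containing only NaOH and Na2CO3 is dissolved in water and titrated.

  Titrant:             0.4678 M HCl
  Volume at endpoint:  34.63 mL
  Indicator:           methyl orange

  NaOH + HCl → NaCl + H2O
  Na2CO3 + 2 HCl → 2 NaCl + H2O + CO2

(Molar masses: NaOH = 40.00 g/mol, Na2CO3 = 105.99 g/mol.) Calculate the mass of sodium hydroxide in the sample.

n(HCl) = 0.03463 × 0.4678 = 0.01620 mol
Let x = n(NaOH), y = n(Na2CO3).
Titrant: 1x + 2y = 0.01620;  mass: 40.00x + 105.99y = 0.7668
Solving, x = 7.058 × 10^-3 mol, y = 4.571 × 10^-3 mol
mass of NaOH = 7.058 × 10^-3 × 40.00 = 0.2823 g

0.2823 g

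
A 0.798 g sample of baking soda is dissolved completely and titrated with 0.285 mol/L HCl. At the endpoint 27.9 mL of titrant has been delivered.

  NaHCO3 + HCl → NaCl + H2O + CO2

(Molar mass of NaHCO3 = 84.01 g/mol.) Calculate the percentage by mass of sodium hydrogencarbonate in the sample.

n(HCl) = 0.0279 L × 0.285 mol/L = 7.95 × 10^-3 mol
n(NaHCO3) = 7.95 × 10^-3 mol (1:1 ratio)
mass of NaHCO3 = 7.95 × 10^-3 × 84.01 g/mol = 0.668 g
% NaHCO3 = 0.668 / 0.798 × 100 = 83.7 %

83.7 %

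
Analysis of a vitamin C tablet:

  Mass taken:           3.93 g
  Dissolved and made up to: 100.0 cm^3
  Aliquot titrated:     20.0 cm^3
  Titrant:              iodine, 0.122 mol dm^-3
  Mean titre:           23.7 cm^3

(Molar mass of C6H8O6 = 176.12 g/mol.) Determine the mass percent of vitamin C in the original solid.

64.8 %

C6H8O6 + I2 → C6H6O6 + 2 HI
n(I2) per titration = 0.0237 × 0.122 = 2.89 × 10^-3 mol
n(C6H8O6) in each aliquot = 2.89 × 10^-3 mol (1:1 ratio)
n(C6H8O6) in the whole flask = 2.89 × 10^-3 × 100.0/20.0 = 0.0145 mol
mass of C6H8O6 = 0.0145 × 176.12 = 2.55 g
% C6H8O6 = 2.55 / 3.93 × 100 = 64.8 %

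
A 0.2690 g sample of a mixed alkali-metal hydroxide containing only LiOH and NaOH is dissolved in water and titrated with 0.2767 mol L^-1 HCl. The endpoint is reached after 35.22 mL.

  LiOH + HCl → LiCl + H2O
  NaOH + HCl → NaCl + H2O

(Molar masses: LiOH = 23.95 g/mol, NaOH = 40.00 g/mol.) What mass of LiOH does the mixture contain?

0.1803 g

n(HCl) = 0.03522 × 0.2767 = 9.745 × 10^-3 mol
Let x = n(LiOH), y = n(NaOH).
Titrant: 1x + 1y = 9.745 × 10^-3;  mass: 23.95x + 40.00y = 0.2690
Solving, x = 7.527 × 10^-3 mol, y = 2.218 × 10^-3 mol
mass of LiOH = 7.527 × 10^-3 × 23.95 = 0.1803 g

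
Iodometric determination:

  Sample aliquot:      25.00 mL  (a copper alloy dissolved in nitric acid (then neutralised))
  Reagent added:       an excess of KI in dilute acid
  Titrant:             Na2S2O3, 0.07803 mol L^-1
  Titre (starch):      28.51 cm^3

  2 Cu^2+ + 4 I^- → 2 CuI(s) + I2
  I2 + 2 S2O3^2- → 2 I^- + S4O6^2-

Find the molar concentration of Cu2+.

n(S2O3^2-) = 0.02851 × 0.07803 = 2.225 × 10^-3 mol
n(I2) = n(S2O3^2-)/2 = 1.112 × 10^-3 mol
From the 2:1 ratio, n(Cu2+) in the aliquot = 2/1 × 1.112 × 10^-3 = 2.225 × 10^-3 mol
[Cu2+] = 2.225 × 10^-3 / 0.02500 = 0.08899 mol/L

0.08899 mol/L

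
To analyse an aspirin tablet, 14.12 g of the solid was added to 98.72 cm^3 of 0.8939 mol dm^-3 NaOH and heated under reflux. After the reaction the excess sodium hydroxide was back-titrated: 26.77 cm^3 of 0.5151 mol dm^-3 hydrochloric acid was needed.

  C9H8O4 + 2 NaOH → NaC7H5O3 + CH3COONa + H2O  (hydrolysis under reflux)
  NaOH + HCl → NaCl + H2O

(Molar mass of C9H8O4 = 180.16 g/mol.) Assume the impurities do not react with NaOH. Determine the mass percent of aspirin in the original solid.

47.50 %

n(NaOH) added = 0.09872 × 0.8939 = 0.08825 mol
n(HCl) used in back-titration = 0.02677 × 0.5151 = 0.01379 mol
n(NaOH) left over = 0.01379 mol (1:1 ratio)
n(NaOH) consumed by analyte = 0.08825 − 0.01379 = 0.07446 mol
From the 1:2 ratio, n(C9H8O4) = 1/2 × 0.07446 = 0.03723 mol
mass of C9H8O4 = 0.03723 × 180.16 = 6.707 g
% C9H8O4 = 6.707 / 14.12 × 100 = 47.50 %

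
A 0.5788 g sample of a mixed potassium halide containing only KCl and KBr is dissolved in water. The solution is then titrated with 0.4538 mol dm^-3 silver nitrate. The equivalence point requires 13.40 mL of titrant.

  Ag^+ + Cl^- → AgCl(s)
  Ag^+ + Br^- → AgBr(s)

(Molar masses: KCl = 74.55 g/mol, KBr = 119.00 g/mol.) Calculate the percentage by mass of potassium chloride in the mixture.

41.97 %

n(AgNO3) = 0.01340 × 0.4538 = 6.081 × 10^-3 mol
Let x = n(KCl), y = n(KBr).
Titrant: 1x + 1y = 6.081 × 10^-3;  mass: 74.55x + 119.00y = 0.5788
Solving, x = 3.258 × 10^-3 mol, y = 2.823 × 10^-3 mol
mass of KCl = 3.258 × 10^-3 × 74.55 = 0.2429 g
% KCl = 0.2429 / 0.5788 × 100 = 41.97 %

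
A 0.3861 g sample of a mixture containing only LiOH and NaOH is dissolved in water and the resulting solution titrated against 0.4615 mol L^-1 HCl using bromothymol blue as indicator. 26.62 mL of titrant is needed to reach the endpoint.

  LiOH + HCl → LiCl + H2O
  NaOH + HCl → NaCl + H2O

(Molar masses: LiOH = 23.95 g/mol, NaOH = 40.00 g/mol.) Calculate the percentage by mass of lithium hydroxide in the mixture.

40.70 %

n(HCl) = 0.02662 × 0.4615 = 0.01229 mol
Let x = n(LiOH), y = n(NaOH).
Titrant: 1x + 1y = 0.01229;  mass: 23.95x + 40.00y = 0.3861
Solving, x = 6.561 × 10^-3 mol, y = 5.724 × 10^-3 mol
mass of LiOH = 6.561 × 10^-3 × 23.95 = 0.1571 g
% LiOH = 0.1571 / 0.3861 × 100 = 40.70 %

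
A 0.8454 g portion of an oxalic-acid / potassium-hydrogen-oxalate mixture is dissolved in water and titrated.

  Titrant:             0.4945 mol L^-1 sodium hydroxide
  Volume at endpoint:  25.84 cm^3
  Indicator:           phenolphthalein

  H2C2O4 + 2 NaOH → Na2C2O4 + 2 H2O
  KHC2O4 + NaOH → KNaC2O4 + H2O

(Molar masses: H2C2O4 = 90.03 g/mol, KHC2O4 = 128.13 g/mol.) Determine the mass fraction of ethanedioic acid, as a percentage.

50.73 %

n(NaOH) = 0.02584 × 0.4945 = 0.01278 mol
Let x = n(H2C2O4), y = n(KHC2O4).
Titrant: 2x + 1y = 0.01278;  mass: 90.03x + 128.13y = 0.8454
Solving, x = 4.763 × 10^-3 mol, y = 3.251 × 10^-3 mol
mass of H2C2O4 = 4.763 × 10^-3 × 90.03 = 0.4289 g
% H2C2O4 = 0.4289 / 0.8454 × 100 = 50.73 %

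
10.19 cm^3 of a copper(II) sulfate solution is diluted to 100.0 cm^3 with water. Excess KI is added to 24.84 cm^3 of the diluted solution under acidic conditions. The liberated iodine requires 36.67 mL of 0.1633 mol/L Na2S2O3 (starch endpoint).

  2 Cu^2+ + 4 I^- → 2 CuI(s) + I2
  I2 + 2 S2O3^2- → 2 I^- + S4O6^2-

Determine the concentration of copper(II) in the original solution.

n(S2O3^2-) = 0.03667 × 0.1633 = 5.988 × 10^-3 mol
n(I2) = n(S2O3^2-)/2 = 2.994 × 10^-3 mol
From the 2:1 ratio, n(Cu2+) in the aliquot = 2/1 × 2.994 × 10^-3 = 5.988 × 10^-3 mol
[Cu2+]_dilute = 5.988 × 10^-3 / 0.02484 = 0.2411 mol/L
[Cu2+]_original = 0.2411 × 100.0/10.19 = 2.366 mol/L

2.366 mol/L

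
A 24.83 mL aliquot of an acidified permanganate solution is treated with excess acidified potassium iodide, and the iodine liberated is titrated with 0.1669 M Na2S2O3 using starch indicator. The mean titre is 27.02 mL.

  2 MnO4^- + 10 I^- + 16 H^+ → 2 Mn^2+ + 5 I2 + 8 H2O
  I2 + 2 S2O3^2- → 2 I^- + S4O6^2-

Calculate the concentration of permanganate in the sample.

0.03632 M

n(S2O3^2-) = 0.02702 × 0.1669 = 4.510 × 10^-3 mol
n(I2) = n(S2O3^2-)/2 = 2.255 × 10^-3 mol
From the 2:5 ratio, n(MnO4^-) in the aliquot = 2/5 × 2.255 × 10^-3 = 9.019 × 10^-4 mol
[MnO4^-] = 9.019 × 10^-4 / 0.02483 = 0.03632 mol/L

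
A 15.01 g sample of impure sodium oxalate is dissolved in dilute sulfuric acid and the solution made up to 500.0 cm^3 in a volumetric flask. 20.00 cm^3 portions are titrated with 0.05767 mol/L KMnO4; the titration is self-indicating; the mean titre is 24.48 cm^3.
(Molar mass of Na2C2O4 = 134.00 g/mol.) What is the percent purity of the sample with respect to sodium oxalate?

78.77 %

2 MnO4^- + 5 C2O4^2- + 16 H^+ → 2 Mn^2+ + 10 CO2 + 8 H2O
n(KMnO4) per titration = 0.02448 × 0.05767 = 1.412 × 10^-3 mol
From the 5:2 ratio, n(Na2C2O4) in each aliquot = 5/2 × 1.412 × 10^-3 = 3.529 × 10^-3 mol
n(Na2C2O4) in the whole flask = 3.529 × 10^-3 × 500.0/20.00 = 0.08824 mol
mass of Na2C2O4 = 0.08824 × 134.00 = 11.82 g
% Na2C2O4 = 11.82 / 15.01 × 100 = 78.77 %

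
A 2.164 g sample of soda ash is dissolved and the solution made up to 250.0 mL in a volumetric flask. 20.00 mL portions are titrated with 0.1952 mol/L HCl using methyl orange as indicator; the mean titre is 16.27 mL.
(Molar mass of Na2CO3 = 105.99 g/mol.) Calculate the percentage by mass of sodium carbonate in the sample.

97.22 %

Na2CO3 + 2 HCl → 2 NaCl + H2O + CO2
n(HCl) per titration = 0.01627 × 0.1952 = 3.176 × 10^-3 mol
From the 1:2 ratio, n(Na2CO3) in each aliquot = 1/2 × 3.176 × 10^-3 = 1.588 × 10^-3 mol
n(Na2CO3) in the whole flask = 1.588 × 10^-3 × 250.0/20.00 = 0.01985 mol
mass of Na2CO3 = 0.01985 × 105.99 = 2.104 g
% Na2CO3 = 2.104 / 2.164 × 100 = 97.22 %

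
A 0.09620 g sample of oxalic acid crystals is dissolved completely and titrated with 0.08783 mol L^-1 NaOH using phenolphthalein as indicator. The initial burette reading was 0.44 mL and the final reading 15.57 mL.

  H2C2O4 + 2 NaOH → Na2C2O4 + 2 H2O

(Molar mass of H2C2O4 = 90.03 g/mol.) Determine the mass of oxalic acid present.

0.05982 g

n(NaOH) = 0.01513 L × 0.08783 mol/L = 1.329 × 10^-3 mol
From the 1:2 ratio, n(H2C2O4) = 1/2 × 1.329 × 10^-3 = 6.644 × 10^-4 mol
mass of H2C2O4 = 6.644 × 10^-4 × 90.03 g/mol = 0.05982 g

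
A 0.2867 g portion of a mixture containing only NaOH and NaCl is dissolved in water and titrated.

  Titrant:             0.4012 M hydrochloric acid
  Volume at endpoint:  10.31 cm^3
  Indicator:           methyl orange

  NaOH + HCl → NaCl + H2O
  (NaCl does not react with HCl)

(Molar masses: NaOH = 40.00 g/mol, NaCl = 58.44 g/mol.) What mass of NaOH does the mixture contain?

0.1655 g

n(HCl) = 0.01031 × 0.4012 = 4.136 × 10^-3 mol
Let x = n(NaOH), y = n(NaCl).
Titrant: 1x = 4.136 × 10^-3;  mass: 40.00x + 58.44y = 0.2867
Solving, x = 4.136 × 10^-3 mol, y = 2.075 × 10^-3 mol
mass of NaOH = 4.136 × 10^-3 × 40.00 = 0.1655 g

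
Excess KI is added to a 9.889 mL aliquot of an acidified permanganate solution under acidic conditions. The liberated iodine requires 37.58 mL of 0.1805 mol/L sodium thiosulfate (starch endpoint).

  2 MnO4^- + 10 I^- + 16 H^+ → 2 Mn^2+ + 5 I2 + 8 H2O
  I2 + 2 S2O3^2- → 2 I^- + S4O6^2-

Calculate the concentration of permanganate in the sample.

n(S2O3^2-) = 0.03758 × 0.1805 = 6.783 × 10^-3 mol
n(I2) = n(S2O3^2-)/2 = 3.392 × 10^-3 mol
From the 2:5 ratio, n(MnO4^-) in the aliquot = 2/5 × 3.392 × 10^-3 = 1.357 × 10^-3 mol
[MnO4^-] = 1.357 × 10^-3 / 0.009889 = 0.1372 mol/L

0.1372 mol/L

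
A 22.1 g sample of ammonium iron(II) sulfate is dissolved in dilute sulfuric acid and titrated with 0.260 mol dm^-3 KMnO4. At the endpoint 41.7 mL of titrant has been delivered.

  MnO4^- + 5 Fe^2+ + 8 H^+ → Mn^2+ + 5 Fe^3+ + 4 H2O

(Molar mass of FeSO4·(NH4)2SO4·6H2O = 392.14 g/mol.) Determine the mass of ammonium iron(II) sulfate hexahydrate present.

21.3 g

n(KMnO4) = 0.0417 L × 0.260 mol/L = 0.0108 mol
From the 5:1 ratio, n(FeSO4·(NH4)2SO4·6H2O) = 5/1 × 0.0108 = 0.0542 mol
mass of FeSO4·(NH4)2SO4·6H2O = 0.0542 × 392.14 g/mol = 21.3 g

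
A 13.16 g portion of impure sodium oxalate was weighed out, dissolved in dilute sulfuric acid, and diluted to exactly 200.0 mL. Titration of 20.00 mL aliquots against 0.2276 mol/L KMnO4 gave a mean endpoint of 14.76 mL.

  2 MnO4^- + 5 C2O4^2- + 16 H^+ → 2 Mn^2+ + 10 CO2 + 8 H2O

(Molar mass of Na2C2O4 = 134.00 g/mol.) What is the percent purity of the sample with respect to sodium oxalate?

n(KMnO4) per titration = 0.01476 × 0.2276 = 3.359 × 10^-3 mol
From the 5:2 ratio, n(Na2C2O4) in each aliquot = 5/2 × 3.359 × 10^-3 = 8.398 × 10^-3 mol
n(Na2C2O4) in the whole flask = 8.398 × 10^-3 × 200.0/20.00 = 0.08398 mol
mass of Na2C2O4 = 0.08398 × 134.00 = 11.25 g
% Na2C2O4 = 11.25 / 13.16 × 100 = 85.52 %

85.52 %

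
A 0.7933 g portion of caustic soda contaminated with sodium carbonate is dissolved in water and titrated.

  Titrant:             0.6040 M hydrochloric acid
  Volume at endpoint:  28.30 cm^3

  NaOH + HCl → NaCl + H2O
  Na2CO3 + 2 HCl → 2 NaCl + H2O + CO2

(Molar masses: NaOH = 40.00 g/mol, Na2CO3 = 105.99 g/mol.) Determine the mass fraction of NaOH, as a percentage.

n(HCl) = 0.02830 × 0.6040 = 0.01709 mol
Let x = n(NaOH), y = n(Na2CO3).
Titrant: 1x + 2y = 0.01709;  mass: 40.00x + 105.99y = 0.7933
Solving, x = 8.661 × 10^-3 mol, y = 4.216 × 10^-3 mol
mass of NaOH = 8.661 × 10^-3 × 40.00 = 0.3465 g
% NaOH = 0.3465 / 0.7933 × 100 = 43.67 %

43.67 %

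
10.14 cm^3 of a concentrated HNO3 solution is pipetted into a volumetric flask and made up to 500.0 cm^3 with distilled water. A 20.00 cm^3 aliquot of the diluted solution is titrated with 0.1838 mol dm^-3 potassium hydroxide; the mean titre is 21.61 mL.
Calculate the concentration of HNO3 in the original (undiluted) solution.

HNO3 + KOH → KNO3 + H2O
n(KOH) = 0.02161 × 0.1838 = 3.972 × 10^-3 mol
n(HNO3) in the aliquot = 3.972 × 10^-3 mol (1:1 ratio)
[HNO3]_dilute = 3.972 × 10^-3 / 0.02000 = 0.1986 mol/L
Dilution factor = 500.0 / 10.14 = 49.31
[HNO3]_stock = 0.1986 × 49.31 = 9.793 mol/L

9.793 mol/L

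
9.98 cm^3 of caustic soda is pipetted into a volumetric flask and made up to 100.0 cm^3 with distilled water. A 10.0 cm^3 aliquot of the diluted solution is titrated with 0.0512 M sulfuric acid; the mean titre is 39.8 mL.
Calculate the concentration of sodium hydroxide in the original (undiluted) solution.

4.08 M

2 NaOH + H2SO4 → Na2SO4 + 2 H2O
n(H2SO4) = 0.0398 × 0.0512 = 2.04 × 10^-3 mol
From the 2:1 ratio, n(NaOH) in the aliquot = 2/1 × 2.04 × 10^-3 = 4.08 × 10^-3 mol
[NaOH]_dilute = 4.08 × 10^-3 / 0.0100 = 0.408 mol/L
Dilution factor = 100.0 / 9.98 = 10.02
[NaOH]_stock = 0.408 × 10.02 = 4.08 mol/L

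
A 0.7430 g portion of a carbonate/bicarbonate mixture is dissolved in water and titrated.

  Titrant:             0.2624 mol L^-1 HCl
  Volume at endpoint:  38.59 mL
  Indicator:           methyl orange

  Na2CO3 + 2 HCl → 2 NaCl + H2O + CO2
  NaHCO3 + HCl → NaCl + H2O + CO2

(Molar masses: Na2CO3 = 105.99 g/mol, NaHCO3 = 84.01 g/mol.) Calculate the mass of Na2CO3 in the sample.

0.1840 g

n(HCl) = 0.03859 × 0.2624 = 0.01013 mol
Let x = n(Na2CO3), y = n(NaHCO3).
Titrant: 2x + 1y = 0.01013;  mass: 105.99x + 84.01y = 0.7430
Solving, x = 1.736 × 10^-3 mol, y = 6.654 × 10^-3 mol
mass of Na2CO3 = 1.736 × 10^-3 × 105.99 = 0.1840 g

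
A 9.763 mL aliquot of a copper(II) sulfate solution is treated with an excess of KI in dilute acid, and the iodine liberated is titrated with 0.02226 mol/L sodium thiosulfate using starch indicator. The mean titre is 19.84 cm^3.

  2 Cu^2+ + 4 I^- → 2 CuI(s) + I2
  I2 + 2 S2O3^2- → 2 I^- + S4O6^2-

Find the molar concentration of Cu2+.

0.04524 mol/L

n(S2O3^2-) = 0.01984 × 0.02226 = 4.416 × 10^-4 mol
n(I2) = n(S2O3^2-)/2 = 2.208 × 10^-4 mol
From the 2:1 ratio, n(Cu2+) in the aliquot = 2/1 × 2.208 × 10^-4 = 4.416 × 10^-4 mol
[Cu2+] = 4.416 × 10^-4 / 0.009763 = 0.04524 mol/L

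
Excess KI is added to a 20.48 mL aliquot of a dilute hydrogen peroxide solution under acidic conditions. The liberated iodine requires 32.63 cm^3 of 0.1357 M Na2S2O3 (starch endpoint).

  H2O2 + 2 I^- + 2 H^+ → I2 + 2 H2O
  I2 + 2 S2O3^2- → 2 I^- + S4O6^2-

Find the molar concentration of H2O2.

0.1081 M

n(S2O3^2-) = 0.03263 × 0.1357 = 4.428 × 10^-3 mol
n(I2) = n(S2O3^2-)/2 = 2.214 × 10^-3 mol
n(H2O2) in the aliquot = 2.214 × 10^-3 mol (1:1 ratio)
[H2O2] = 2.214 × 10^-3 / 0.02048 = 0.1081 mol/L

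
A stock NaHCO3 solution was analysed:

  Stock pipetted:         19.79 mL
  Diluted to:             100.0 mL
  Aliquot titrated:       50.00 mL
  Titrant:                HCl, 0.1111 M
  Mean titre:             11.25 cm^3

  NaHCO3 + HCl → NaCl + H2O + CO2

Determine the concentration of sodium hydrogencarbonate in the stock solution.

n(HCl) = 0.01125 × 0.1111 = 1.250 × 10^-3 mol
n(NaHCO3) in the aliquot = 1.250 × 10^-3 mol (1:1 ratio)
[NaHCO3]_dilute = 1.250 × 10^-3 / 0.05000 = 0.02500 mol/L
Dilution factor = 100.0 / 19.79 = 5.053
[NaHCO3]_stock = 0.02500 × 5.053 = 0.1263 mol/L

0.1263 M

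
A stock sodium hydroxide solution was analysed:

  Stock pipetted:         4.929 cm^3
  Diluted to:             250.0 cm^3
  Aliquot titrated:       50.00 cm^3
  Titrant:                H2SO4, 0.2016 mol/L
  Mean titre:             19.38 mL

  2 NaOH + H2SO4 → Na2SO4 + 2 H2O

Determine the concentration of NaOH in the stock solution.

n(H2SO4) = 0.01938 × 0.2016 = 3.907 × 10^-3 mol
From the 2:1 ratio, n(NaOH) in the aliquot = 2/1 × 3.907 × 10^-3 = 7.814 × 10^-3 mol
[NaOH]_dilute = 7.814 × 10^-3 / 0.05000 = 0.1563 mol/L
Dilution factor = 250.0 / 4.929 = 50.72
[NaOH]_stock = 0.1563 × 50.72 = 7.927 mol/L

7.927 mol/L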